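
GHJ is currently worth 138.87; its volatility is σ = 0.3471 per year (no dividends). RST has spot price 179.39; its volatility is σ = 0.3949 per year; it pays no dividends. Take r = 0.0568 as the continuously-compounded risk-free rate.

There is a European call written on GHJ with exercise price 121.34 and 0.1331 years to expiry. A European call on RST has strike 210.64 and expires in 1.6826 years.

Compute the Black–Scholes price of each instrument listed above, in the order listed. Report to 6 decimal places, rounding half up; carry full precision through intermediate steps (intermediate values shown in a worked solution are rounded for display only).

[GHJ call K=121.34]
σ√T = 0.3471·√0.1331 = 0.126632
d₁ = (ln(S/K) + (r+σ²/2)T) / (σ√T) = (ln(138.87/121.34) + (0.0568+0.3471²/2)·0.1331) / 0.126632 = (0.134942 + 0.015578) / 0.126632 = 1.188638
d₂ = d₁ − σ√T = 1.188638 − 0.126632 = 1.062006
e^{−rT} = 0.992468
N(d₁) = 0.882709,  N(d₂) = 0.855883
price = S·N(d₁) − K·e^{−rT}·N(d₂) = 122.581782 − 103.070723 = 19.511060
[RST call K=210.64]
σ√T = 0.3949·√1.6826 = 0.512245
d₁ = (ln(S/K) + (r+σ²/2)T) / (σ√T) = (ln(179.39/210.64) + (0.0568+0.3949²/2)·1.6826) / 0.512245 = (-0.160588 + 0.226769) / 0.512245 = 0.129197
d₂ = d₁ − σ√T = 0.129197 − 0.512245 = -0.383047
e^{−rT} = 0.908853
N(d₁) = 0.551399,  N(d₂) = 0.350842
price = S·N(d₁) − K·e^{−rT}·N(d₂) = 98.915523 − 67.165552 = 31.749970

price(GHJ call K=121.34) = 19.511060
price(RST call K=210.64) = 31.749970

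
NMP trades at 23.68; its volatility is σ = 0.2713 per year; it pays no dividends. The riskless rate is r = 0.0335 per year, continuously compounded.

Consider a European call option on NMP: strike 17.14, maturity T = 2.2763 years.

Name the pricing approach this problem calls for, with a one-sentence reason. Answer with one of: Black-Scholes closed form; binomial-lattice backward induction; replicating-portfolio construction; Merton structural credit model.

Key observation: with NMP following a GBM at constant σ and r, the European call struck at 17.14 prices in closed form — nothing here needs a stepwise model or a balance sheet.

framework: Black-Scholes closed form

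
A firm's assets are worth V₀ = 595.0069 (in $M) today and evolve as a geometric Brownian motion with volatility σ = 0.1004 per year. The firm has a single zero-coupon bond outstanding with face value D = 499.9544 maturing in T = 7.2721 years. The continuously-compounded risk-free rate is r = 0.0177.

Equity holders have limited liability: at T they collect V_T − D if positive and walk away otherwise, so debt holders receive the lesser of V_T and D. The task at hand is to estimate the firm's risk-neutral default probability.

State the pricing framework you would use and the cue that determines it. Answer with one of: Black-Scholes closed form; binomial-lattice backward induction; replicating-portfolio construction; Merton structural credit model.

Key observation: the data describe a firm's assets (V₀ = 595.0069, GBM) and a single zero-coupon debt of face 499.9544, so credit quantities follow from equity-as-call in the structural model.

framework: Merton structural credit model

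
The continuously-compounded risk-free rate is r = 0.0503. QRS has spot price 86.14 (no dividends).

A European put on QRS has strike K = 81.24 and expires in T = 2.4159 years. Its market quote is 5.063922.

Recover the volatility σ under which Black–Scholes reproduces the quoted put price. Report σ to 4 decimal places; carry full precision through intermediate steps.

sigma = 0.2199

At σ = 0.2199 the Black–Scholes value reproduces the quote:
σ√T = 0.2199·√2.4159 = 0.341794
d₁ = (ln(S/K) + (r+σ²/2)T) / (σ√T) = (ln(86.14/81.24) + (0.0503+0.2199²/2)·2.4159) / 0.341794 = (0.058566 + 0.179931) / 0.341794 = 0.697781
d₂ = d₁ − σ√T = 0.697781 − 0.341794 = 0.355987
e^{−rT} = 0.885574
N(−d₁) = 0.242657,  N(−d₂) = 0.360925
V = K·e^{−rT}·N(−d₂) − S·N(−d₁) = 25.966399 − 20.902477 = 5.063922 (equal to the quote); since ∂V/∂σ > 0 for all σ, the implied volatility is unique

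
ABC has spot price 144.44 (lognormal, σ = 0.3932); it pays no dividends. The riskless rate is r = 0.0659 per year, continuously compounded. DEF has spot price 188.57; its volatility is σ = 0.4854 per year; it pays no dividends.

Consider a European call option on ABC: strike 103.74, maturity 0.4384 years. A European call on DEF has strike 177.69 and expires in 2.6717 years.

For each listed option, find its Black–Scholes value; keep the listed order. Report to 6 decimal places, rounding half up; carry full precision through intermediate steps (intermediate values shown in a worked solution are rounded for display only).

price(ABC call K=103.74) = 44.844626
price(DEF call K=177.69) = 73.985903

[ABC call K=103.74]
σ√T = 0.3932·√0.4384 = 0.260345
d₁ = (ln(S/K) + (r+σ²/2)T) / (σ√T) = (ln(144.44/103.74) + (0.0659+0.3932²/2)·0.4384) / 0.260345 = (0.330976 + 0.062780) / 0.260345 = 1.512443
d₂ = d₁ − σ√T = 1.512443 − 0.260345 = 1.252099
e^{−rT} = 0.971523
N(d₁) = 0.934789,  N(d₂) = 0.894733
price = S·N(d₁) − K·e^{−rT}·N(d₂) = 135.020989 − 90.176363 = 44.844626
[DEF call K=177.69]
σ√T = 0.4854·√2.6717 = 0.793403
d₁ = (ln(S/K) + (r+σ²/2)T) / (σ√T) = (ln(188.57/177.69) + (0.0659+0.4854²/2)·2.6717) / 0.793403 = (0.059429 + 0.490809) / 0.793403 = 0.693516
d₂ = d₁ − σ√T = 0.693516 − 0.793403 = -0.099886
e^{−rT} = 0.838563
N(d₁) = 0.756007,  N(d₂) = 0.460217
price = S·N(d₁) − K·e^{−rT}·N(d₂) = 142.560283 − 68.574380 = 73.985903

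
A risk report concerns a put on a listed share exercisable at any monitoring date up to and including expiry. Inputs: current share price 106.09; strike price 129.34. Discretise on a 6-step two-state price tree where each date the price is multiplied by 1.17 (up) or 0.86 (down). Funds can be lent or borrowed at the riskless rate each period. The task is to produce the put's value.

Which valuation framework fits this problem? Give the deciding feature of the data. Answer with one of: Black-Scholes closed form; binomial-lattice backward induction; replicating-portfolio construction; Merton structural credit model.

Key observation: the put (strike 129.34 on spot 106.09) is American-style on a 6-step discrete price model, so the early-exercise decision at every node requires stepwise backward valuation — a closed form cannot price the exercise right.

framework: binomial-lattice backward induction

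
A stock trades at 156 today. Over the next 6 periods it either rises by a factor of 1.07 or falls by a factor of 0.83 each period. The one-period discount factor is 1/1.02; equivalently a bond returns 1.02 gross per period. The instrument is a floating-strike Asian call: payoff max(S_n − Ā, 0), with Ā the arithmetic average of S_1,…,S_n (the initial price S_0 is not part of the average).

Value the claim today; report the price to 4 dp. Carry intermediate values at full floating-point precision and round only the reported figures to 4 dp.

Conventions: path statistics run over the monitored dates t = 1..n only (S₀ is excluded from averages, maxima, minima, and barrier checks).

With p* = (R−d)/(u−d) = 0.7917, sum probability × payoff across the paths and divide by R^6.
Enumerate all 2^6 = 64 price paths (U = up ×1.07, D = down ×0.83); each path with k up-moves has probability p*^k·(1−p*)^(6−k).
DDDDDD: Ā=85.4390, payoff=0.0000, prob=0.000082
UDDDDD: Ā=110.1442, payoff=0.0000, prob=0.000311
DUDDDD: Ā=103.9042, payoff=0.0000, prob=0.000311
UUDDDD: Ā=133.9488, payoff=0.0000, prob=0.001181
DDUDDD: Ā=98.7250, payoff=0.0000, prob=0.000311
UDUDDD: Ā=127.2720, payoff=0.0000, prob=0.001181
DUUDDD: Ā=121.0320, payoff=0.0000, prob=0.001181
UUUDDD: Ā=156.0292, payoff=0.0000, prob=0.004486
DDDUDD: Ā=94.4263, payoff=0.0000, prob=0.000311
UDDUDD: Ā=121.7303, payoff=0.0000, prob=0.001181
DUDUDD: Ā=115.4903, payoff=0.0000, prob=0.001181
UUDUDD: Ā=148.8851, payoff=0.0000, prob=0.004486
DDUUDD: Ā=110.3111, payoff=0.0000, prob=0.001181
UDUUDD: Ā=142.2083, payoff=0.0000, prob=0.004486
DUUUDD: Ā=135.9683, payoff=0.0000, prob=0.004486
UUUUDD: Ā=175.2844, payoff=0.0000, prob=0.017049
DDDDUD: Ā=90.8583, payoff=0.0000, prob=0.000311
UDDDUD: Ā=117.1306, payoff=0.0000, prob=0.001181
DUDDUD: Ā=110.8906, payoff=0.0000, prob=0.001181
UUDDUD: Ā=142.9554, payoff=0.0000, prob=0.004486
DDUDUD: Ā=105.7114, payoff=0.0000, prob=0.001181
UDUDUD: Ā=136.2786, payoff=0.0000, prob=0.004486
DUUDUD: Ā=130.0386, payoff=0.0000, prob=0.004486
UUUDUD: Ā=167.6401, payoff=0.0000, prob=0.017049
DDDUUD: Ā=101.4127, payoff=0.0000, prob=0.001181
UDDUUD: Ā=130.7369, payoff=0.0000, prob=0.004486
DUDUUD: Ā=124.4969, payoff=0.0000, prob=0.004486
UUDUUD: Ā=160.4959, payoff=0.0000, prob=0.017049
DDUUUD: Ā=119.3177, payoff=0.0000, prob=0.004486
UDUUUD: Ā=153.8191, payoff=0.0000, prob=0.017049
DUUUUD: Ā=147.5791, payoff=0.0000, prob=0.017049
UUUUUD: Ā=190.2526, payoff=0.0000, prob=0.064784
DDDDDU: Ā=87.8969, payoff=0.0000, prob=0.000311
UDDDDU: Ā=113.3129, payoff=0.0000, prob=0.001181
DUDDDU: Ā=107.0729, payoff=0.0000, prob=0.001181
UUDDDU: Ā=138.0338, payoff=0.0000, prob=0.004486
DDUDDU: Ā=101.8937, payoff=0.0000, prob=0.001181
UDUDDU: Ā=131.3570, payoff=0.0000, prob=0.004486
DUUDDU: Ā=125.1170, payoff=0.0000, prob=0.004486
UUUDDU: Ā=161.2954, payoff=0.0000, prob=0.017049
DDDUDU: Ā=97.5950, payoff=0.0000, prob=0.001181
UDDUDU: Ā=125.8152, payoff=0.0000, prob=0.004486
DUDUDU: Ā=119.5752, payoff=0.0000, prob=0.004486
UUDUDU: Ā=154.1512, payoff=0.0000, prob=0.017049
DDUUDU: Ā=114.3960, payoff=0.0000, prob=0.004486
UDUUDU: Ā=147.4744, payoff=0.0000, prob=0.017049
DUUUDU: Ā=141.2344, payoff=0.0000, prob=0.017049
UUUUDU: Ā=182.0733, payoff=0.0000, prob=0.064784
DDDDUU: Ā=94.0270, payoff=0.0000, prob=0.001181
UDDDUU: Ā=121.2156, payoff=0.0000, prob=0.004486
DUDDUU: Ā=114.9756, payoff=0.0000, prob=0.004486
UUDDUU: Ā=148.2215, payoff=0.0000, prob=0.017049
DDUDUU: Ā=109.7964, payoff=0.0000, prob=0.004486
UDUDUU: Ā=141.5447, payoff=0.0000, prob=0.017049
DUUDUU: Ā=135.3047, payoff=5.5644, prob=0.017049
UUUDUU: Ā=174.4290, payoff=7.1734, prob=0.064784
DDDUUU: Ā=105.4976, payoff=3.7747, prob=0.004486
UDDUUU: Ā=136.0030, payoff=4.8662, prob=0.017049
DUDUUU: Ā=129.7630, payoff=11.1062, prob=0.017049
UUDUUU: Ā=167.2848, payoff=14.3176, prob=0.064784
DDUUUU: Ā=124.5838, payoff=16.2854, prob=0.017049
UDUUUU: Ā=160.6080, payoff=20.9944, prob=0.064784
DUUUUU: Ā=154.3680, payoff=27.2344, prob=0.064784
UUUUUU: Ā=199.0045, payoff=35.1094, prob=0.246181
Price = Σ prob·payoff / R^6 = 13.821757 / 1.126162 = 12.2733

price = 12.2733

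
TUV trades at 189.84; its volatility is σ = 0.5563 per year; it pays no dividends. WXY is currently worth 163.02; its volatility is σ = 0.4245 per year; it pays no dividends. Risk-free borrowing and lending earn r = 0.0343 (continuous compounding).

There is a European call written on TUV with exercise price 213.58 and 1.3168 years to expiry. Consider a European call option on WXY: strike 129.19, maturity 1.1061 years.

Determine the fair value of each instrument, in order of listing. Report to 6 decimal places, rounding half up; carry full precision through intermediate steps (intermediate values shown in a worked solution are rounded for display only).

price(TUV call K=213.58) = 42.483992
price(WXY call K=129.19) = 49.117434

[TUV call K=213.58]
σ√T = 0.5563·√1.3168 = 0.638365
d₁ = (ln(S/K) + (r+σ²/2)T) / (σ√T) = (ln(189.84/213.58) + (0.0343+0.5563²/2)·1.3168) / 0.638365 = (-0.117830 + 0.248921) / 0.638365 = 0.205355
d₂ = d₁ − σ√T = 0.205355 − 0.638365 = -0.433010
e^{−rT} = 0.955839
N(d₁) = 0.581352,  N(d₂) = 0.332504
price = S·N(d₁) − K·e^{−rT}·N(d₂) = 110.363958 − 67.879966 = 42.483992
[WXY call K=129.19]
σ√T = 0.4245·√1.1061 = 0.446452
d₁ = (ln(S/K) + (r+σ²/2)T) / (σ√T) = (ln(163.02/129.19) + (0.0343+0.4245²/2)·1.1061) / 0.446452 = (0.232589 + 0.137599) / 0.446452 = 0.829177
d₂ = d₁ − σ√T = 0.829177 − 0.446452 = 0.382725
e^{−rT} = 0.962771
N(d₁) = 0.796498,  N(d₂) = 0.649038
price = S·N(d₁) − K·e^{−rT}·N(d₂) = 129.845068 − 80.727633 = 49.117434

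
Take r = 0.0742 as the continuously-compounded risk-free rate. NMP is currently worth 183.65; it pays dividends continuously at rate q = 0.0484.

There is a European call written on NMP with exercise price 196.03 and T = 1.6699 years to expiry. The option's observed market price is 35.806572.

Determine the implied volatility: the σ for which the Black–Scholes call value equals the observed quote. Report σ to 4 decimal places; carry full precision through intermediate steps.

At σ = 0.4322 the Black–Scholes value reproduces the quote:
σ√T = 0.4322·√1.6699 = 0.558509
d₁ = (ln(S/K) + (r−q+σ²/2)T) / (σ√T) = (ln(183.65/196.03) + (0.0742−0.0484+0.4322²/2)·1.6699) / 0.558509 = (-0.065236 + 0.199049) / 0.558509 = 0.239591
d₂ = d₁ − σ√T = 0.239591 − 0.558509 = -0.318918
e^{−rT} = 0.883462
e^{−qT} = 0.922357
N(d₁) = 0.594676,  N(d₂) = 0.374894
V = S·e^{−qT}·N(d₁) − K·e^{−rT}·N(d₂) = 100.732693 − 64.926121 = 35.806572 (the quoted price), and the Black–Scholes price is strictly increasing in σ, so σ is unique

sigma = 0.4322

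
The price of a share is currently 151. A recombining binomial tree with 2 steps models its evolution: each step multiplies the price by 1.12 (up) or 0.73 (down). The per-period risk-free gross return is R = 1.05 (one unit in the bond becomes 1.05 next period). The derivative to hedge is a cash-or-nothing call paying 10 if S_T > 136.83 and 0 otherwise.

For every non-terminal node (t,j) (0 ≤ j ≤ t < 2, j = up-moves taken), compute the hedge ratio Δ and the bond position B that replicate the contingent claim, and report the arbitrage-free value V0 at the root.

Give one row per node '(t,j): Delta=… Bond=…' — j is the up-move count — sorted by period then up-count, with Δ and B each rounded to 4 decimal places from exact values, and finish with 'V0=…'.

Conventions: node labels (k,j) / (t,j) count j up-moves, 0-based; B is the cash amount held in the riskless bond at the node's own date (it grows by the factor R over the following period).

The replicating-portfolio and risk-neutral prices coincide; use p* = (1.05−0.73)/(1.12−0.73) = 0.8205 for the latter.
Payoffs at expiry: V(2,0)=0.0000, V(2,1)=0.0000, V(2,2)=10.0000
Node (1,0) S=110.2300: V=(p*·0.0000+(1−p*)·0.0000)/1.05=0.0000; Δ=(0.0000−0.0000)/(123.4576−80.4679)=0.0000; B=V−Δ·S=0.0000
Node (1,1) S=169.1200: V=(p*·10.0000+(1−p*)·0.0000)/1.05=7.8144; Δ=(10.0000−0.0000)/(189.4144−123.4576)=0.1516; B=V−Δ·S=-17.8266
Node (0,0) S=151.0000: V=(p*·7.8144+(1−p*)·0.0000)/1.05=6.1065; Δ=(7.8144−0.0000)/(169.1200−110.2300)=0.1327; B=V−Δ·S=-13.9304
Check: Δ(0,0)·S0 + B(0,0) = 6.1065 = V0.

(0,0): Delta=0.1327 Bond=-13.9304
(1,0): Delta=0.0000 Bond=0.0000
(1,1): Delta=0.1516 Bond=-17.8266
V0=6.1065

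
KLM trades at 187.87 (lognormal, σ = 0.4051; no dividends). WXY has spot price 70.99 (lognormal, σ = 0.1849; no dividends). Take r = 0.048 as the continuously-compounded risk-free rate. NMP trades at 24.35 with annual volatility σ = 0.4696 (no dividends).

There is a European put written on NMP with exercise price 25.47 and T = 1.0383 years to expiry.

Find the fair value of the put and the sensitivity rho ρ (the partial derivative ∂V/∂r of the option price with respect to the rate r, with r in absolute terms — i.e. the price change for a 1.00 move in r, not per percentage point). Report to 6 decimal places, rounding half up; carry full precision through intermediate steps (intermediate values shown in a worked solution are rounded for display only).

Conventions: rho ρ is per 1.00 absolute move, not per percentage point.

price = 4.534294
ρ = -14.859285

σ√T = 0.4696·√1.0383 = 0.478508
d₁ = (ln(S/K) + (r+σ²/2)T) / (σ√T) = (ln(24.35/25.47) + (0.048+0.4696²/2)·1.0383) / 0.478508 = (-0.044969 + 0.164324) / 0.478508 = 0.249429
d₂ = d₁ − σ√T = 0.249429 − 0.478508 = -0.229079
e^{−rT} = 0.951383
N(−d₁) = 0.401514,  N(−d₂) = 0.590596
Put price V = K·e^{−rT}·N(−d₂) − S·N(−d₁) = 14.311167 − 9.776873 = 4.534294
ρ = −K·T·e^{−rT}·N(−d₂) = -14.859285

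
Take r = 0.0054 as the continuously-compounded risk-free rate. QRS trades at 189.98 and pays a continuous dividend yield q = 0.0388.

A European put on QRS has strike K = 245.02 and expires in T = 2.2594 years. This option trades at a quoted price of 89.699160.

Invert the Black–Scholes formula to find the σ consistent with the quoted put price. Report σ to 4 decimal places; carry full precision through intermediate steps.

sigma = 0.3961

At σ = 0.3961 the Black–Scholes value reproduces the quote:
σ√T = 0.3961·√2.2594 = 0.595390
d₁ = (ln(S/K) + (r−q+σ²/2)T) / (σ√T) = (ln(189.98/245.02) + (0.0054−0.0388+0.3961²/2)·2.2594) / 0.595390 = (-0.254421 + 0.101781) / 0.595390 = -0.256371
d₂ = d₁ − σ√T = -0.256371 − 0.595390 = -0.851760
e^{−rT} = 0.987873
e^{−qT} = 0.916068
N(−d₁) = 0.601168,  N(−d₂) = 0.802826
V = K·e^{−rT}·N(−d₂) − S·e^{−qT}·N(−d₁) = 194.323131 − 104.623971 = 89.699160 (the quoted price), and the Black–Scholes price is strictly increasing in σ, so σ is unique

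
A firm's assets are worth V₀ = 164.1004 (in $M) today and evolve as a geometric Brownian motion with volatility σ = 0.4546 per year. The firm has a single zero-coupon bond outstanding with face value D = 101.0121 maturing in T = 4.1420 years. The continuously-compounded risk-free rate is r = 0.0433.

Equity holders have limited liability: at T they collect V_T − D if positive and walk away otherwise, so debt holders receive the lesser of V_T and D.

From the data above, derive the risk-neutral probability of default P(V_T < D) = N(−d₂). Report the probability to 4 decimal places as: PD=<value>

PD=0.3991

Work the structural quantities from V₀ = 164.1004 against face 101.0121:
d₁ = [ln(V₀/D) + (r + σ²/2)T] / (σ√T)
   = [ln(164.1004/101.0121) + (0.0433 + 0.5·0.4546²)·4.1420] / (0.4546·√4.1420)
   = [0.485238 + 0.607344] / 0.925198 = 1.180917
d₂ = d₁ − σ√T = 1.180917 − 0.925198 = 0.255720
risk-neutral PD = N(−d₂) = N(-0.255720) = 0.399084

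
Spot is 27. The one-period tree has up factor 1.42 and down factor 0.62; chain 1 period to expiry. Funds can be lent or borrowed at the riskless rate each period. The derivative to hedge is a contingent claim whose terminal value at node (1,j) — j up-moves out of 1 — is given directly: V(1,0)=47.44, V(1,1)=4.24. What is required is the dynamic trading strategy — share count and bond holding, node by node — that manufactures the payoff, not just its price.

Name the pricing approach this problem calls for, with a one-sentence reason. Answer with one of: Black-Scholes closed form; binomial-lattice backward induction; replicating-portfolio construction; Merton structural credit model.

framework: replicating-portfolio construction

Key observation: since the answer must list Δ and B at each node of the 1.42/0.62 lattice on 27, the replicating-portfolio method — solving the two-state system at every node — is the one that applies.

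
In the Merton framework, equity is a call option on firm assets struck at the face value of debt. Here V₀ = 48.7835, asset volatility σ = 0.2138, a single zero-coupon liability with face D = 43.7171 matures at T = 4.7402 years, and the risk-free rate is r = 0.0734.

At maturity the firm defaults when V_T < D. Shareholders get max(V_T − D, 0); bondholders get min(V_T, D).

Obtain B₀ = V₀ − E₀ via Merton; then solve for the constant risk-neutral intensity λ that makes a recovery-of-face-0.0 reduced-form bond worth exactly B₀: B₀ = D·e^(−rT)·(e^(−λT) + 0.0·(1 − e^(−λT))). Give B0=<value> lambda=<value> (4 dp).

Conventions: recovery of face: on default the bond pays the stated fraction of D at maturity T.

With assets at 48.7835 and a single debt payment of 43.7171 at 4.7402 years:
d₁ = [ln(V₀/D) + (r + σ²/2)T] / (σ√T)
   = [ln(48.7835/43.7171) + (0.0734 + 0.5·0.2138²)·4.7402] / (0.2138·√4.7402)
   = [0.109653 + 0.456269] / 0.465485 = 1.215767
d₂ = d₁ − σ√T = 1.215767 − 0.465485 = 0.750282
N(d₁) = 0.887963,  N(d₂) = 0.773457,  e^(−rT) = 0.706148
E₀ = V₀·N(d₁) − D·e^(−rT)·N(d₂)
   = 48.7835·0.887963 − 43.7171·0.706148·0.773457 = 19.440751
B₀ = V₀ − E₀ = 48.7835 − 19.440751 = 29.342749
e^(−λT) = (B₀·e^(rT)/D − 0)/(1 − 0) = (29.3427·1.416134/43.7171 − 0)/1 = 0.95050215
λ = −ln(0.95050215)/4.7402 = 0.010709

B0=29.3427 lambda=0.0107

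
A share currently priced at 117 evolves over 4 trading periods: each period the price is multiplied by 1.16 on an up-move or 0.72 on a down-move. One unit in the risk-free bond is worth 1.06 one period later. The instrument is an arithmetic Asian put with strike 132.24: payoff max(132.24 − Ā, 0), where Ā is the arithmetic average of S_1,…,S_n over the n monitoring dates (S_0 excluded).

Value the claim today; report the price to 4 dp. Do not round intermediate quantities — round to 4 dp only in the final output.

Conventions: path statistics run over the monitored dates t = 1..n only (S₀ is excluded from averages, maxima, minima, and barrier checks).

No-arbitrage gives p* = (R−d)/(u−d) = 0.7727: enumerate every path, weight its payoff by its p*-probability, and discount by R^4.
Enumerate all 2^4 = 16 price paths (U = up ×1.16, D = down ×0.72); each path with k up-moves has probability p*^k·(1−p*)^(4−k).
DDDD: Ā=55.0013, payoff=77.2387, prob=0.002668
UDDD: Ā=88.6132, payoff=43.6268, prob=0.009071
DUDD: Ā=75.7432, payoff=56.4968, prob=0.009071
UUDD: Ā=122.0307, payoff=10.2093, prob=0.030842
DDUD: Ā=66.4768, payoff=65.7632, prob=0.009071
UDUD: Ā=107.1015, payoff=25.1385, prob=0.030842
DUUD: Ā=94.2315, payoff=38.0085, prob=0.030842
UUUD: Ā=151.8175, payoff=0.0000, prob=0.104864
DDDU: Ā=59.8050, payoff=72.4350, prob=0.009071
UDDU: Ā=96.3525, payoff=35.8875, prob=0.030842
DUDU: Ā=83.4825, payoff=48.7575, prob=0.030842
UUDU: Ā=134.4996, payoff=0.0000, prob=0.104864
DDUU: Ā=74.2161, payoff=58.0239, prob=0.030842
UDUU: Ā=119.5704, payoff=12.6696, prob=0.104864
DUUU: Ā=106.7004, payoff=25.5396, prob=0.104864
UUUU: Ā=171.9062, payoff=0.0000, prob=0.356537
Price = Σ prob·payoff / R^4 = 13.037436 / 1.262477 = 10.3269

price = 10.3269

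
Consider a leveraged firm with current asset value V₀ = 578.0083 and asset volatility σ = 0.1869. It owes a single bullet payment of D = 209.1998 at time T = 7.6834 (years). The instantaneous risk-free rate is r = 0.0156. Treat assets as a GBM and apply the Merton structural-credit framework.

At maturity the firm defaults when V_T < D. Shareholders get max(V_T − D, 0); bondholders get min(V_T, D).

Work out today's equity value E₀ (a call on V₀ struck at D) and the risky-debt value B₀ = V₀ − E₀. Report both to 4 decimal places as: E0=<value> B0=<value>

E0=393.2621 B0=184.7462

With assets at 578.0083 and a single debt payment of 209.1998 at 7.6834 years:
d₁ = [ln(V₀/D) + (r + σ²/2)T] / (σ√T)
   = [ln(578.0083/209.1998) + (0.0156 + 0.5·0.1869²)·7.6834] / (0.1869·√7.6834)
   = [1.016298 + 0.254058] / 0.518067 = 2.452108
d₂ = d₁ − σ√T = 2.452108 − 0.518067 = 1.934040
N(d₁) = 0.992899,  N(d₂) = 0.973446,  e^(−rT) = 0.887044
E₀ = V₀·N(d₁) − D·e^(−rT)·N(d₂)
   = 578.0083·0.992899 − 209.1998·0.887044·0.973446 = 393.262060
B₀ = V₀ − E₀ = 578.0083 − 393.262060 = 184.746240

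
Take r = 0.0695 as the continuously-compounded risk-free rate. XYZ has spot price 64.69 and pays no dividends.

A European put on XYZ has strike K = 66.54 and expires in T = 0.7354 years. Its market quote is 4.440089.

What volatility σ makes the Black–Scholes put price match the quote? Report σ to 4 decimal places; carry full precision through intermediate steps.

At σ = 0.2353 the Black–Scholes value reproduces the quote:
σ√T = 0.2353·√0.7354 = 0.201783
d₁ = (ln(S/K) + (r+σ²/2)T) / (σ√T) = (ln(64.69/66.54) + (0.0695+0.2353²/2)·0.7354) / 0.201783 = (-0.028197 + 0.071468) / 0.201783 = 0.214447
d₂ = d₁ − σ√T = 0.214447 − 0.201783 = 0.012665
e^{−rT} = 0.950174
N(−d₁) = 0.415099,  N(−d₂) = 0.494948
V = K·e^{−rT}·N(−d₂) − S·N(−d₁) = 31.292848 − 26.852758 = 4.440089 (the quoted price), and the Black–Scholes price is strictly increasing in σ, so σ is unique

sigma = 0.2353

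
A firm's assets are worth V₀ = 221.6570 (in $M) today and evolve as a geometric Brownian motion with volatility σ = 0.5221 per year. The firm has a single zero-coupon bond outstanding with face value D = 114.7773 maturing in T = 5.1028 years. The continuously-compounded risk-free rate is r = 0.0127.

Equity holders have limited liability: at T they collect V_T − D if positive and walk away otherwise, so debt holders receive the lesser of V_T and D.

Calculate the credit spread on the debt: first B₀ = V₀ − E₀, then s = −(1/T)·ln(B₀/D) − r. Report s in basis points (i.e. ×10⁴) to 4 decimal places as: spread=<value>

spread=576.0423

Equity is a call on the firm's assets struck at D = 114.7773:
d₁ = [ln(V₀/D) + (r + σ²/2)T] / (σ√T)
   = [ln(221.6570/114.7773) + (0.0127 + 0.5·0.5221²)·5.1028] / (0.5221·√5.1028)
   = [0.658137 + 0.760288] / 1.179391 = 1.202675
d₂ = d₁ − σ√T = 1.202675 − 1.179391 = 0.023284
N(d₁) = 0.885449,  N(d₂) = 0.509288,  e^(−rT) = 0.937250
E₀ = V₀·N(d₁) − D·e^(−rT)·N(d₂)
   = 221.6570·0.885449 − 114.7773·0.937250·0.509288 = 141.479310
B₀ = V₀ − E₀ = 221.6570 − 141.479310 = 80.177690
spread = −(1/T)·ln(B₀/D) − r = −(1/5.1028)·ln(80.177690/114.7773) − 0.0127 = 0.05760423
in basis points: 0.05760423 × 10⁴ = 576.0423 bp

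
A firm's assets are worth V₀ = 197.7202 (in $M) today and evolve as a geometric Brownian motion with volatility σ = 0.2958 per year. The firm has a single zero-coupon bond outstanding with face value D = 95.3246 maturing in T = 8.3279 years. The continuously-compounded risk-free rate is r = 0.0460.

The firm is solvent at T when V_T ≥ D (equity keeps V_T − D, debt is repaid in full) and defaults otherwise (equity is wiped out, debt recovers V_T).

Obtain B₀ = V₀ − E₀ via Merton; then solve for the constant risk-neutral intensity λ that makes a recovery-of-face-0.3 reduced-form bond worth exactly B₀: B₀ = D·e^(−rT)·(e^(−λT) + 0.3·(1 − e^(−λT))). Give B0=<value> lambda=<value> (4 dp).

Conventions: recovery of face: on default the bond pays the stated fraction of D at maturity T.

With assets at 197.7202 and a single debt payment of 95.3246 at 8.3279 years:
d₁ = [ln(V₀/D) + (r + σ²/2)T] / (σ√T)
   = [ln(197.7202/95.3246) + (0.0460 + 0.5·0.2958²)·8.3279] / (0.2958·√8.3279)
   = [0.729565 + 0.747419] / 0.853623 = 1.730254
d₂ = d₁ − σ√T = 1.730254 − 0.853623 = 0.876632
N(d₁) = 0.958208,  N(d₂) = 0.809657,  e^(−rT) = 0.681756
E₀ = V₀·N(d₁) − D·e^(−rT)·N(d₂)
   = 197.7202·0.958208 − 95.3246·0.681756·0.809657 = 136.838929
B₀ = V₀ − E₀ = 197.7202 − 136.838929 = 60.881271
e^(−λT) = (B₀·e^(rT)/D − 0.3)/(1 − 0.3) = (60.8813·1.466800/95.3246 − 0.3)/0.7 = 0.90972369
λ = −ln(0.90972369)/8.3279 = 0.011361

B0=60.8813 lambda=0.0114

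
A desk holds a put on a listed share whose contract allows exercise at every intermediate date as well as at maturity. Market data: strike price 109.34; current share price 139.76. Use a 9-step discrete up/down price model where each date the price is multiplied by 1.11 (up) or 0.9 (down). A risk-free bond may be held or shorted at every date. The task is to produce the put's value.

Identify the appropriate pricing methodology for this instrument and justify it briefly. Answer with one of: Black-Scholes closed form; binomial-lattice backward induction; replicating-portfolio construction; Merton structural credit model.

framework: binomial-lattice backward induction

Key observation: with exercise allowed before expiry on a discrete up/down model (9 steps from spot 139.76), the strike-109.34 put's value must be rolled back through the tree testing early exercise at each node.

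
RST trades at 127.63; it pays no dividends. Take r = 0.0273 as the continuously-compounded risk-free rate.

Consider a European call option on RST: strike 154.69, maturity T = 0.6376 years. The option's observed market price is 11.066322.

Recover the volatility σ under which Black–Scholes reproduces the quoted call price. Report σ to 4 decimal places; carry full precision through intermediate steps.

sigma = 0.4767

At σ = 0.4767 the Black–Scholes value reproduces the quote:
σ√T = 0.4767·√0.6376 = 0.380644
d₁ = (ln(S/K) + (r+σ²/2)T) / (σ√T) = (ln(127.63/154.69) + (0.0273+0.4767²/2)·0.6376) / 0.380644 = (-0.192288 + 0.089852) / 0.380644 = -0.269113
d₂ = d₁ − σ√T = -0.269113 − 0.380644 = -0.649757
e^{−rT} = 0.982744
N(d₁) = 0.393922,  N(d₂) = 0.257925
V = S·N(d₁) − K·e^{−rT}·N(d₂) = 50.276206 − 39.209885 = 11.066322 (the observed quote) — the price is monotone increasing in volatility, hence this σ is the only solution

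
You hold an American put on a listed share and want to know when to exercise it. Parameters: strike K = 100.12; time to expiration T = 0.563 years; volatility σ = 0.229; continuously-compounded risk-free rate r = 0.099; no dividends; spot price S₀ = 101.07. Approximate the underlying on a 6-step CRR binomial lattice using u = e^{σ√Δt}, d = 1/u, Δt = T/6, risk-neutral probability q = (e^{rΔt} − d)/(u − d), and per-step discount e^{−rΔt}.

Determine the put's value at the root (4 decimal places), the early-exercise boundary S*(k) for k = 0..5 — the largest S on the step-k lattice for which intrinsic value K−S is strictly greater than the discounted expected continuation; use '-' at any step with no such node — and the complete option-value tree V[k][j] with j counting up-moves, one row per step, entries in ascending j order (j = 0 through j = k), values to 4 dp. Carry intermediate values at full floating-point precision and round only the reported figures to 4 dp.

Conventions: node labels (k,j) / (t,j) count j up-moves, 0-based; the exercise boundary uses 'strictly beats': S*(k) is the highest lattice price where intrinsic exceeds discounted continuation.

Δt=0.09383, u=1.07267, d=0.93226, q=0.54894, disc=e^(-rΔt)=0.99075
k=6 terminal: V=max(K-S,0) → 33.7711 23.7781 12.2799 0.0000 0.0000 0.0000 0.0000
k=5: j=0 S=71.1702 intr=28.9498 cont=28.0240 V=28.9498[EX]; j=1 S=81.8894 intr=18.2306 cont=17.3048 V=18.2306[EX]; j=2 S=94.2231 intr=5.8969 cont=5.4878 V=5.8969[EX]; j=3 S=108.4144 intr=0.0000 cont=0.0000 V=0.0000[hold]; j=4 S=124.7431 intr=0.0000 cont=0.0000 V=0.0000[hold]; j=5 S=143.5312 intr=0.0000 cont=0.0000 V=0.0000[hold]  S*(5)=94.2231
k=4: j=0 S=76.3419 intr=23.7781 cont=22.8523 V=23.7781[EX]; j=1 S=87.8401 intr=12.2799 cont=11.3542 V=12.2799[EX]; j=2 S=101.0700 intr=0.0000 cont=2.6353 V=2.6353[hold]; j=3 S=116.2925 intr=0.0000 cont=0.0000 V=0.0000[hold]; j=4 S=133.8078 intr=0.0000 cont=0.0000 V=0.0000[hold]  S*(4)=87.8401
k=3: j=0 S=81.8894 intr=18.2306 cont=17.3048 V=18.2306[EX]; j=1 S=94.2231 intr=5.8969 cont=6.9210 V=6.9210[hold]; j=2 S=108.4144 intr=0.0000 cont=1.1777 V=1.1777[hold]; j=3 S=124.7431 intr=0.0000 cont=0.0000 V=0.0000[hold]  S*(3)=81.8894
k=2: j=0 S=87.8401 intr=12.2799 cont=11.9112 V=12.2799[EX]; j=1 S=101.0700 intr=0.0000 cont=3.7334 V=3.7334[hold]; j=2 S=116.2925 intr=0.0000 cont=0.5263 V=0.5263[hold]  S*(2)=87.8401
k=1: j=0 S=94.2231 intr=5.8969 cont=7.5183 V=7.5183[hold]; j=1 S=108.4144 intr=0.0000 cont=1.9547 V=1.9547[hold]  S*(1)=-
k=0: j=0 S=101.0700 intr=0.0000 cont=4.4229 V=4.4229[hold]  S*(0)=-

price = 4.4229
boundary = - - 87.8401 81.8894 87.8401 94.2231
tree:
4.4229
7.5183 1.9547
12.2799 3.7334 0.5263
18.2306 6.9210 1.1777 0.0000
23.7781 12.2799 2.6353 0.0000 0.0000
28.9498 18.2306 5.8969 0.0000 0.0000 0.0000
33.7711 23.7781 12.2799 0.0000 0.0000 0.0000 0.0000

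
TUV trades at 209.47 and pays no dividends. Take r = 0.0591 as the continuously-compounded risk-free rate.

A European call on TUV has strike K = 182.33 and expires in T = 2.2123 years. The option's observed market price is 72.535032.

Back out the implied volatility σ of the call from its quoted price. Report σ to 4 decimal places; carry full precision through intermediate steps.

sigma = 0.4041

At σ = 0.4041 the Black–Scholes value reproduces the quote:
σ√T = 0.4041·√2.2123 = 0.601050
d₁ = (ln(S/K) + (r+σ²/2)T) / (σ√T) = (ln(209.47/182.33) + (0.0591+0.4041²/2)·2.2123) / 0.601050 = (0.138762 + 0.311378) / 0.601050 = 0.748922
d₂ = d₁ − σ√T = 0.748922 − 0.601050 = 0.147872
e^{−rT} = 0.877440
N(d₁) = 0.773048,  N(d₂) = 0.558778
V = S·N(d₁) − K·e^{−rT}·N(d₂) = 161.930358 − 89.395327 = 72.535032 (matching the quote); vega is positive throughout, so no other σ reproduces this price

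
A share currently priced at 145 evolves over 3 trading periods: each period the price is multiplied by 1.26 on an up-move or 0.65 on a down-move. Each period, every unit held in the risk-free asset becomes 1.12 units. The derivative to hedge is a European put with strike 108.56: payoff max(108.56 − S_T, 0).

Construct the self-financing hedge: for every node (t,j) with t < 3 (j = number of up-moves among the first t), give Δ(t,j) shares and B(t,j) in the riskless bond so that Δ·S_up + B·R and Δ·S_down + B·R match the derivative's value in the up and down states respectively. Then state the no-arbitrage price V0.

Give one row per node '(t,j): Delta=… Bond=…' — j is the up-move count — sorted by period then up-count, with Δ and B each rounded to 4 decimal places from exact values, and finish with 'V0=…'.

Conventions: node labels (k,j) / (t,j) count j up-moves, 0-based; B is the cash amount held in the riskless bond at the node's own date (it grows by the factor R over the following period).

No-arbitrage ⇒ martingale measure with p* = (R−d)/(u−d) = 0.7705.
Terminal payoffs: V(3,0)=68.7394, V(3,1)=31.3692, V(3,2)=0.0000, V(3,3)=0.0000
(2,0): S=61.2625. Δ = (V_up−V_dn)/(S_up−S_dn) = (31.3692−68.7394)/(77.1908−39.8206) = -1.0000. V = [p*·31.3692 + (1−p*)·68.7394]/1.12 = 35.6661. B = V − Δ·S = 96.9286.
(2,1): S=118.7550. Δ = (V_up−V_dn)/(S_up−S_dn) = (0.0000−31.3692)/(149.6313−77.1907) = -0.4330. V = [p*·0.0000 + (1−p*)·31.3692]/1.12 = 6.4281. B = V − Δ·S = 57.8531.
(2,2): S=230.2020. Δ = (V_up−V_dn)/(S_up−S_dn) = (0.0000−0.0000)/(290.0545−149.6313) = 0.0000. V = [p*·0.0000 + (1−p*)·0.0000]/1.12 = 0.0000. B = V − Δ·S = 0.0000.
(1,0): S=94.2500. Δ = (V_up−V_dn)/(S_up−S_dn) = (6.4281−35.6661)/(118.7550−61.2625) = -0.5086. V = [p*·6.4281 + (1−p*)·35.6661]/1.12 = 11.7308. B = V − Δ·S = 59.6618.
(1,1): S=182.7000. Δ = (V_up−V_dn)/(S_up−S_dn) = (0.0000−6.4281)/(230.2020−118.7550) = -0.0577. V = [p*·0.0000 + (1−p*)·6.4281]/1.12 = 1.3172. B = V − Δ·S = 11.8551.
(0,0): S=145.0000. Δ = (V_up−V_dn)/(S_up−S_dn) = (1.3172−11.7308)/(182.7000−94.2500) = -0.1177. V = [p*·1.3172 + (1−p*)·11.7308]/1.12 = 3.3100. B = V − Δ·S = 20.3814.
Sanity check at the root: Δ(0,0)·S0 + B(0,0) reproduces V0 = 3.3100.

(0,0): Delta=-0.1177 Bond=20.3814
(1,0): Delta=-0.5086 Bond=59.6618
(1,1): Delta=-0.0577 Bond=11.8551
(2,0): Delta=-1.0000 Bond=96.9286
(2,1): Delta=-0.4330 Bond=57.8531
(2,2): Delta=0.0000 Bond=0.0000
V0=3.3100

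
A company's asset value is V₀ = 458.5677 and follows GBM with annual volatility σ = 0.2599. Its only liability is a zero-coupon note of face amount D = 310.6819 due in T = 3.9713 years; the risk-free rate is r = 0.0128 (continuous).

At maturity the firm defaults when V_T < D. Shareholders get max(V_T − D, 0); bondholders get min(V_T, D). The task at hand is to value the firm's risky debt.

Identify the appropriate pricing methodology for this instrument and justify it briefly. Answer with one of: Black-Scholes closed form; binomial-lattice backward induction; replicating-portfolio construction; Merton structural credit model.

Key observation: the asked-for credit quantity lives on the firm's capital structure — asset value, asset volatility, debt face 310.6819 — which is the structural model's domain.

framework: Merton structural credit model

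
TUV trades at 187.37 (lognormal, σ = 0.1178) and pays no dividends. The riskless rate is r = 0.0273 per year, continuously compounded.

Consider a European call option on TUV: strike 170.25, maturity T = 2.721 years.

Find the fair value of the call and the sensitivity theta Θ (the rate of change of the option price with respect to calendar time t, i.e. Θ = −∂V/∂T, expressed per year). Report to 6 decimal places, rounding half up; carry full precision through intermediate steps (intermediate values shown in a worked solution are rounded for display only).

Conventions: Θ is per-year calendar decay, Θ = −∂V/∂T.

σ√T = 0.1178·√2.721 = 0.194316
d₁ = (ln(S/K) + (r+σ²/2)T) / (σ√T) = (ln(187.37/170.25) + (0.0273+0.1178²/2)·2.721) / 0.194316 = (0.095817 + 0.093163) / 0.194316 = 0.972538
d₂ = d₁ − σ√T = 0.972538 − 0.194316 = 0.778221
e^{−rT} = 0.928409
N(d₁) = 0.834608,  N(d₂) = 0.781781
Call price V = S·N(d₁) − K·e^{−rT}·N(d₂) = 156.380583 − 123.569485 = 32.811097
φ(d₁) = (1/√(2π))·e^{−d₁²/2} = 0.248614
Θ = −S·φ(d₁)·σ/(2√T) − r·K·e^{−rT}·N(d₂) = −1.663324 − 3.373447 = -5.036771

price = 32.811097
Θ = -5.036771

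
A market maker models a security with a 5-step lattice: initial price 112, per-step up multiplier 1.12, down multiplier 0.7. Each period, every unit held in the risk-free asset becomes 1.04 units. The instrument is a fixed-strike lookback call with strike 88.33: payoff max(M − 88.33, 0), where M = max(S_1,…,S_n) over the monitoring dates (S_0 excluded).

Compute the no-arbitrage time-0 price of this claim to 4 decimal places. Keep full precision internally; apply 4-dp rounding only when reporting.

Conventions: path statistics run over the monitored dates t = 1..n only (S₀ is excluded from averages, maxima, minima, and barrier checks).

No-arbitrage gives p* = (R−d)/(u−d) = 0.8095: enumerate every path, weight its payoff by its p*-probability, and discount by R^5.
Enumerate all 2^5 = 32 price paths (U = up ×1.12, D = down ×0.7); each path with k up-moves has probability p*^k·(1−p*)^(5−k).
DDDDD: M=78.4000, payoff=0.0000, prob=0.000251
UDDDD: M=125.4400, payoff=37.1100, prob=0.001066
DUDDD: M=87.8080, payoff=0.0000, prob=0.001066
UUDDD: M=140.4928, payoff=52.1628, prob=0.004529
DDUDD: M=78.4000, payoff=0.0000, prob=0.001066
UDUDD: M=125.4400, payoff=37.1100, prob=0.004529
DUUDD: M=98.3450, payoff=10.0150, prob=0.004529
UUUDD: M=157.3519, payoff=69.0219, prob=0.019247
DDDUD: M=78.4000, payoff=0.0000, prob=0.001066
UDDUD: M=125.4400, payoff=37.1100, prob=0.004529
DUDUD: M=87.8080, payoff=0.0000, prob=0.004529
UUDUD: M=140.4928, payoff=52.1628, prob=0.019247
DDUUD: M=78.4000, payoff=0.0000, prob=0.004529
UDUUD: M=125.4400, payoff=37.1100, prob=0.019247
DUUUD: M=110.1464, payoff=21.8164, prob=0.019247
UUUUD: M=176.2342, payoff=87.9042, prob=0.081801
DDDDU: M=78.4000, payoff=0.0000, prob=0.001066
UDDDU: M=125.4400, payoff=37.1100, prob=0.004529
DUDDU: M=87.8080, payoff=0.0000, prob=0.004529
UUDDU: M=140.4928, payoff=52.1628, prob=0.019247
DDUDU: M=78.4000, payoff=0.0000, prob=0.004529
UDUDU: M=125.4400, payoff=37.1100, prob=0.019247
DUUDU: M=98.3450, payoff=10.0150, prob=0.019247
UUUDU: M=157.3519, payoff=69.0219, prob=0.081801
DDDUU: M=78.4000, payoff=0.0000, prob=0.004529
UDDUU: M=125.4400, payoff=37.1100, prob=0.019247
DUDUU: M=87.8080, payoff=0.0000, prob=0.019247
UUDUU: M=140.4928, payoff=52.1628, prob=0.081801
DDUUU: M=78.4000, payoff=0.0000, prob=0.019247
UDUUU: M=125.4400, payoff=37.1100, prob=0.081801
DUUUU: M=123.3639, payoff=35.0339, prob=0.081801
UUUUU: M=197.3823, payoff=109.0523, prob=0.347655
Price = Σ prob·payoff / R^5 = 67.834964 / 1.216653 = 55.7554

price = 55.7554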